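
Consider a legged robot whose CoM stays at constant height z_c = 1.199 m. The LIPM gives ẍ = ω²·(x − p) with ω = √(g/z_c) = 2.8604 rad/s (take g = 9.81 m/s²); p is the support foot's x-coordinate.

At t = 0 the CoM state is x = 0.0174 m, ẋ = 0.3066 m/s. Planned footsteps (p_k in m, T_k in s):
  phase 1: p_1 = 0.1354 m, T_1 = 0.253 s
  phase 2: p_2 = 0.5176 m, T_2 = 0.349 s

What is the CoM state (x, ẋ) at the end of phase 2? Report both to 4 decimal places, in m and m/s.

x = -0.1218, ẋ = -1.3109

phase 1: p=0.1354, T=0.253, ωT=0.723681, cosh=1.273487, sinh=0.788523; start (x,ẋ)=(0.017400, 0.306600) → end (x,ẋ)=(0.069649, 0.124303)
phase 2: p=0.5176, T=0.349, ωT=0.998280, cosh=1.541061, sinh=1.172548; start (x,ẋ)=(0.069649, 0.124303) → end (x,ẋ)=(-0.121766, -1.310851)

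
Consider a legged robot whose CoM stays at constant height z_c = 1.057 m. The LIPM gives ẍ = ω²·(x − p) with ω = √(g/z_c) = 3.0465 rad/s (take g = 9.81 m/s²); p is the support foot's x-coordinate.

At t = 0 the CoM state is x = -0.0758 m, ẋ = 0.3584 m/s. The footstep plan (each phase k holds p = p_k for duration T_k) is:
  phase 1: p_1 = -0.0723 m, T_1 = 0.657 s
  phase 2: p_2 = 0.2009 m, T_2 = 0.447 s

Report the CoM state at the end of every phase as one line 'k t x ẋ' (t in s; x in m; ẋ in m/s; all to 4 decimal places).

1 0.6570 0.3419 1.3117
2 1.1040 1.2792 3.5110

phase 1: p=-0.0723, T=0.657, ωT=2.001551, cosh=3.767824, sinh=3.632698; start (x,ẋ)=(-0.075800, 0.358400) → end (x,ẋ)=(0.341875, 1.311653)
phase 2: p=0.2009, T=0.447, ωT=1.361786, cosh=2.079680, sinh=1.823477; start (x,ẋ)=(0.341875, 1.311653) → end (x,ẋ)=(1.279170, 3.510965)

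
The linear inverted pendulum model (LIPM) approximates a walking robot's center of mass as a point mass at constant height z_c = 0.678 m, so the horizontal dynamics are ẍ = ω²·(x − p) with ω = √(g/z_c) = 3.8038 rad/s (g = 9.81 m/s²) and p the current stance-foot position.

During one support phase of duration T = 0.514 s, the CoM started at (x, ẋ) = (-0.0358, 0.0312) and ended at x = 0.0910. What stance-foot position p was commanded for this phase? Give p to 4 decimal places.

p = -0.0736

ωT = 3.8038·0.514 = 1.955153; cosh(ωT) = 3.603272, sinh(ωT) = 3.461729
x(T) = p + (x₀−p)·cosh(ωT) + (ẋ₀/ω)·sinh(ωT) ⇒ p·(1 − cosh) = x(T) − x₀·cosh − (ẋ₀/ω)·sinh
numerator   = 0.0910 − (-0.0358)·3.603272 − (0.0312/3.8038)·3.461729 = 0.191603
denominator = 1 − 3.603272 = -2.603272
p = 0.191603 / -2.603272 = -0.0736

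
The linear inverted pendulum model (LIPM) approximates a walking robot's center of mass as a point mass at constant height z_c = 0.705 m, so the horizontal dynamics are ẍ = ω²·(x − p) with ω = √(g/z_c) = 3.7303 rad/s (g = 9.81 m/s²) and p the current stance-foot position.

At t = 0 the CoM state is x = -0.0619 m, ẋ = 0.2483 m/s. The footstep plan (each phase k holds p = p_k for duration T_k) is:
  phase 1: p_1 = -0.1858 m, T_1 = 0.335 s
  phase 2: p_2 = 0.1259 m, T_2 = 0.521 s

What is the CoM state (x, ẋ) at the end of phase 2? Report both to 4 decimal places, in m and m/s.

x = 1.3367, ẋ = 4.6745

phase 1: p=-0.1858, T=0.335, ωT=1.249651, cosh=1.887864, sinh=1.601259; start (x,ẋ)=(-0.061900, 0.248300) → end (x,ẋ)=(0.154691, 1.208833)
phase 2: p=0.1259, T=0.521, ωT=1.943486, cosh=3.563129, sinh=3.419925; start (x,ẋ)=(0.154691, 1.208833) → end (x,ẋ)=(1.336740, 4.674525)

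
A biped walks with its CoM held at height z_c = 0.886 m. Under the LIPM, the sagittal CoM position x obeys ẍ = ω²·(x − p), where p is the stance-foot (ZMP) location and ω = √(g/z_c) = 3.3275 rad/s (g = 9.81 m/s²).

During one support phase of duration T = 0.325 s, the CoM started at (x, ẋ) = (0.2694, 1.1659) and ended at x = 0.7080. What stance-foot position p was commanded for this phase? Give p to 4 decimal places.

ωT = 3.3275·0.325 = 1.081438; cosh(ωT) = 1.644012, sinh(ωT) = 1.304904
x(T) = p + (x₀−p)·cosh(ωT) + (ẋ₀/ω)·sinh(ωT) ⇒ p·(1 − cosh) = x(T) − x₀·cosh − (ẋ₀/ω)·sinh
numerator   = 0.7080 − (0.2694)·1.644012 − (1.1659/3.3275)·1.304904 = -0.192113
denominator = 1 − 1.644012 = -0.644012
p = -0.192113 / -0.644012 = 0.2983

p = 0.2983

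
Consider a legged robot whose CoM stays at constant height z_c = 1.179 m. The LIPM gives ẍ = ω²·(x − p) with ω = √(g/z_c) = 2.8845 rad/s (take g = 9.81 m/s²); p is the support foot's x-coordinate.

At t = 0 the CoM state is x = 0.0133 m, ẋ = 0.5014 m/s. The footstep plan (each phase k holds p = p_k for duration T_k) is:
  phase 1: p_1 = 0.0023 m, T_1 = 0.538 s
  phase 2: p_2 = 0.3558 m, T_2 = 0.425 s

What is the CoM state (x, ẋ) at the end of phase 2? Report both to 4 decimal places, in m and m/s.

phase 1: p=0.0023, T=0.538, ωT=1.551861, cosh=2.466050, sinh=2.254197; start (x,ẋ)=(0.013300, 0.501400) → end (x,ẋ)=(0.421264, 1.308002)
phase 2: p=0.3558, T=0.425, ωT=1.225912, cosh=1.850382, sinh=1.556892; start (x,ẋ)=(0.421264, 1.308002) → end (x,ẋ)=(1.182919, 2.714291)

x = 1.1829, ẋ = 2.7143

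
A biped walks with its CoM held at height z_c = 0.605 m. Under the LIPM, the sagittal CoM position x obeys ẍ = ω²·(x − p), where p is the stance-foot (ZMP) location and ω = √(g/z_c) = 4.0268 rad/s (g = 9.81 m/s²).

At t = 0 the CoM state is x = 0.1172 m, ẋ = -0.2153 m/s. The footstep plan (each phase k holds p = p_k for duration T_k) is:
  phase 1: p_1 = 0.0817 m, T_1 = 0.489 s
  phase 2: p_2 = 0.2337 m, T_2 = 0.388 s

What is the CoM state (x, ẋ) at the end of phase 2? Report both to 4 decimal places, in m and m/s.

x = -0.4505, ẋ = -2.6372

phase 1: p=0.0817, T=0.489, ωT=1.969105, cosh=3.651922, sinh=3.512341; start (x,ẋ)=(0.117200, -0.215300) → end (x,ẋ)=(0.023550, -0.284165)
phase 2: p=0.2337, T=0.388, ωT=1.562398, cosh=2.489941, sinh=2.280308; start (x,ẋ)=(0.023550, -0.284165) → end (x,ẋ)=(-0.450479, -2.637226)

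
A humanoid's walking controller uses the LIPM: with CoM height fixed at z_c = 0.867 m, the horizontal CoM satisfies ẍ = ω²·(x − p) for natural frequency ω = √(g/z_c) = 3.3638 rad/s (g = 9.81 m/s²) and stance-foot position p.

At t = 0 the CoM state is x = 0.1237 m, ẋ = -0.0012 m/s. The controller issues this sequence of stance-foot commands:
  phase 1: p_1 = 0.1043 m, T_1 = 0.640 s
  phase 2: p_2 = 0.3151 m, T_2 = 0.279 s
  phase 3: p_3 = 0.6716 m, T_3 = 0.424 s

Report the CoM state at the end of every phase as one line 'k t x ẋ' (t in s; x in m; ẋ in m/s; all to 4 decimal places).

phase 1: p=0.1043, T=0.640, ωT=2.152832, cosh=4.362680, sinh=4.246525; start (x,ẋ)=(0.123700, -0.001200) → end (x,ẋ)=(0.187421, 0.271883)
phase 2: p=0.3151, T=0.279, ωT=0.938500, cosh=1.473679, sinh=1.082465; start (x,ẋ)=(0.187421, 0.271883) → end (x,ẋ)=(0.214434, -0.064235)
phase 3: p=0.6716, T=0.424, ωT=1.426251, cosh=2.201636, sinh=1.961428; start (x,ẋ)=(0.214434, -0.064235) → end (x,ẋ)=(-0.372369, -3.157737)

1 0.6400 0.1874 0.2719
2 0.9190 0.2144 -0.0642
3 1.3430 -0.3724 -3.1577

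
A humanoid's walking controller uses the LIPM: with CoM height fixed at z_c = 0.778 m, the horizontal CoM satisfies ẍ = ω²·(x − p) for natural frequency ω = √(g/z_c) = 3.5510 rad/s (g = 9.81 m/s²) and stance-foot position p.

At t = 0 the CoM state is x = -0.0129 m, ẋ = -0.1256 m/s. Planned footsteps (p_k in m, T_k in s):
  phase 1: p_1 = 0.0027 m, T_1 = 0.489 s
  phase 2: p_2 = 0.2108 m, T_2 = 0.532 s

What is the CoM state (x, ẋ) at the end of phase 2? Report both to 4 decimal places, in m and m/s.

x = -1.4497, ẋ = -5.7865

phase 1: p=0.0027, T=0.489, ωT=1.736439, cosh=2.926619, sinh=2.750472; start (x,ẋ)=(-0.012900, -0.125600) → end (x,ẋ)=(-0.140240, -0.519947)
phase 2: p=0.2108, T=0.532, ωT=1.889132, cosh=3.382414, sinh=3.231211; start (x,ẋ)=(-0.140240, -0.519947) → end (x,ẋ)=(-1.449687, -5.786525)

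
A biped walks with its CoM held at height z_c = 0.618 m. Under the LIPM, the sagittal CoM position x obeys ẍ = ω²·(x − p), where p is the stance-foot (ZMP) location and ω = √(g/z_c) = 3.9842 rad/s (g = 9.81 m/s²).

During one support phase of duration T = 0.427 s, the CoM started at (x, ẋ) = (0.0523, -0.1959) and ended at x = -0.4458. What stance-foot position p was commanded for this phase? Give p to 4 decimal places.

p = 0.2531

ωT = 3.9842·0.427 = 1.701253; cosh(ωT) = 2.831634, sinh(ωT) = 2.649179
x(T) = p + (x₀−p)·cosh(ωT) + (ẋ₀/ω)·sinh(ωT) ⇒ p·(1 − cosh) = x(T) − x₀·cosh − (ẋ₀/ω)·sinh
numerator   = -0.4458 − (0.0523)·2.831634 − (-0.1959/3.9842)·2.649179 = -0.463636
denominator = 1 − 2.831634 = -1.831634
p = -0.463636 / -1.831634 = 0.2531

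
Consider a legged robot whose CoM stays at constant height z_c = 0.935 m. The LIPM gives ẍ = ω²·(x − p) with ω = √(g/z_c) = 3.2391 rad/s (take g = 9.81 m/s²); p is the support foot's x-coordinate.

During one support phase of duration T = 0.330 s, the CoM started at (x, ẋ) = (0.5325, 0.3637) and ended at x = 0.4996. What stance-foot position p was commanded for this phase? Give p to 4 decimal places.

ωT = 3.2391·0.330 = 1.068903; cosh(ωT) = 1.627784, sinh(ωT) = 1.284399
x(T) = p + (x₀−p)·cosh(ωT) + (ẋ₀/ω)·sinh(ωT) ⇒ p·(1 − cosh) = x(T) − x₀·cosh − (ẋ₀/ω)·sinh
numerator   = 0.4996 − (0.5325)·1.627784 − (0.3637/3.2391)·1.284399 = -0.511413
denominator = 1 − 1.627784 = -0.627784
p = -0.511413 / -0.627784 = 0.8146

p = 0.8146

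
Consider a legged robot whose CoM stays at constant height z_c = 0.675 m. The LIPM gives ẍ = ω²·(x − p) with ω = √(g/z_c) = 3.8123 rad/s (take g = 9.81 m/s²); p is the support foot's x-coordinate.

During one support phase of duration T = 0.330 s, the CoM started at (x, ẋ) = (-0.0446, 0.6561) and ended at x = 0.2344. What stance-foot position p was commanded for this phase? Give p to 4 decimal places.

p = -0.0454

ωT = 3.8123·0.330 = 1.258059; cosh(ωT) = 1.901395, sinh(ωT) = 1.617190
x(T) = p + (x₀−p)·cosh(ωT) + (ẋ₀/ω)·sinh(ωT) ⇒ p·(1 − cosh) = x(T) − x₀·cosh − (ẋ₀/ω)·sinh
numerator   = 0.2344 − (-0.0446)·1.901395 − (0.6561/3.8123)·1.617190 = 0.040882
denominator = 1 − 1.901395 = -0.901395
p = 0.040882 / -0.901395 = -0.0454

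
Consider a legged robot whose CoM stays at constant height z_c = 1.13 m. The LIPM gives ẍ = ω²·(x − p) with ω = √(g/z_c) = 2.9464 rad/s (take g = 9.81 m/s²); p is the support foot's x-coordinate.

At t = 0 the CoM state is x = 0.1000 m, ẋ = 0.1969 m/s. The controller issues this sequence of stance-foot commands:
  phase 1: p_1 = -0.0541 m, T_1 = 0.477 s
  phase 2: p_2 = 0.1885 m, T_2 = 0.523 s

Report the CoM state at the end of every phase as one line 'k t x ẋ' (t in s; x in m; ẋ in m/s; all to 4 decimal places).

phase 1: p=-0.0541, T=0.477, ωT=1.405433, cosh=2.161276, sinh=1.916015; start (x,ẋ)=(0.100000, 0.196900) → end (x,ẋ)=(0.406995, 1.295503)
phase 2: p=0.1885, T=0.523, ωT=1.540967, cosh=2.441639, sinh=2.227465; start (x,ẋ)=(0.406995, 1.295503) → end (x,ẋ)=(1.701380, 4.597133)

1 0.4770 0.4070 1.2955
2 1.0000 1.7014 4.5971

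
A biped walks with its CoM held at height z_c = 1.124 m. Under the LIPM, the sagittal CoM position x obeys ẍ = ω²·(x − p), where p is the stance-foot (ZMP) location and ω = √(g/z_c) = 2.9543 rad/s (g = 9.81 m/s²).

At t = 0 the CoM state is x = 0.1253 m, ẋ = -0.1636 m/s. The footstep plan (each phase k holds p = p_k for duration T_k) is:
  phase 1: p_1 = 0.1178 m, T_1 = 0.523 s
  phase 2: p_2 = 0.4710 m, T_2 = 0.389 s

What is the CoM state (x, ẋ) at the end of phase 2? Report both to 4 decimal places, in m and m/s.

x = -0.4943, ẋ = -2.5337

phase 1: p=0.1178, T=0.523, ωT=1.545099, cosh=2.450863, sinh=2.237572; start (x,ẋ)=(0.125300, -0.163600) → end (x,ẋ)=(0.012272, -0.351383)
phase 2: p=0.4710, T=0.389, ωT=1.149223, cosh=1.736311, sinh=1.419428; start (x,ẋ)=(0.012272, -0.351383) → end (x,ẋ)=(-0.494321, -2.533749)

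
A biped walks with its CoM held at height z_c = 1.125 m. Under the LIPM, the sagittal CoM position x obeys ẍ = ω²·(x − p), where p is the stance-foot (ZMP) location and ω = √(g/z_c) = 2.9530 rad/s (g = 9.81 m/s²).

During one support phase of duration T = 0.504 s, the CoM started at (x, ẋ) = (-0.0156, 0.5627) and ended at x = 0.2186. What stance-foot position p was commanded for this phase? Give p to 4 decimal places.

p = 0.1097

ωT = 2.9530·0.504 = 1.488312; cosh(ωT) = 2.327683, sinh(ωT) = 2.101929
x(T) = p + (x₀−p)·cosh(ωT) + (ẋ₀/ω)·sinh(ωT) ⇒ p·(1 − cosh) = x(T) − x₀·cosh − (ẋ₀/ω)·sinh
numerator   = 0.2186 − (-0.0156)·2.327683 − (0.5627/2.9530)·2.101929 = -0.145615
denominator = 1 − 2.327683 = -1.327683
p = -0.145615 / -1.327683 = 0.1097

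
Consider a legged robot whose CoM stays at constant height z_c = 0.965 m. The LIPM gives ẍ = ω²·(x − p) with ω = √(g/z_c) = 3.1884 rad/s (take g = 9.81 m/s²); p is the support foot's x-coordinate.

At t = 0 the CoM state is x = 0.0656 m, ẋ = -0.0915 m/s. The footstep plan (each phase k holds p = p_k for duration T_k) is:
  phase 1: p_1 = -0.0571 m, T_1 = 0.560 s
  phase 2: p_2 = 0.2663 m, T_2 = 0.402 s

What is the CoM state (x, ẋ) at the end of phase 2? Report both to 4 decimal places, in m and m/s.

x = 0.6521, ẋ = 1.4937

phase 1: p=-0.0571, T=0.560, ωT=1.785504, cosh=3.065148, sinh=2.897436; start (x,ẋ)=(0.065600, -0.091500) → end (x,ẋ)=(0.235844, 0.853064)
phase 2: p=0.2663, T=0.402, ωT=1.281737, cosh=1.940223, sinh=1.662668; start (x,ẋ)=(0.235844, 0.853064) → end (x,ẋ)=(0.652059, 1.493679)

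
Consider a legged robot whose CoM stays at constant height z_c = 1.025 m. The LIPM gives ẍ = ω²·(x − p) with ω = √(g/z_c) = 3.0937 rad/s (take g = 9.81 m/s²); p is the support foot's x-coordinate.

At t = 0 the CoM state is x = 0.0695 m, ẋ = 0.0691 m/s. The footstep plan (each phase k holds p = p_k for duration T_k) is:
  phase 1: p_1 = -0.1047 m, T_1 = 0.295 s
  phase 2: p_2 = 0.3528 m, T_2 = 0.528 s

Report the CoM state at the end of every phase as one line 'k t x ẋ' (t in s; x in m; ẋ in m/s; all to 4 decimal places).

phase 1: p=-0.1047, T=0.295, ωT=0.912641, cosh=1.446178, sinh=1.044716; start (x,ẋ)=(0.069500, 0.069100) → end (x,ẋ)=(0.170559, 0.662952)
phase 2: p=0.3528, T=0.528, ωT=1.633474, cosh=2.658442, sinh=2.463192; start (x,ẋ)=(0.170559, 0.662952) → end (x,ẋ)=(0.396162, 0.373671)

1 0.2950 0.1706 0.6630
2 0.8230 0.3962 0.3737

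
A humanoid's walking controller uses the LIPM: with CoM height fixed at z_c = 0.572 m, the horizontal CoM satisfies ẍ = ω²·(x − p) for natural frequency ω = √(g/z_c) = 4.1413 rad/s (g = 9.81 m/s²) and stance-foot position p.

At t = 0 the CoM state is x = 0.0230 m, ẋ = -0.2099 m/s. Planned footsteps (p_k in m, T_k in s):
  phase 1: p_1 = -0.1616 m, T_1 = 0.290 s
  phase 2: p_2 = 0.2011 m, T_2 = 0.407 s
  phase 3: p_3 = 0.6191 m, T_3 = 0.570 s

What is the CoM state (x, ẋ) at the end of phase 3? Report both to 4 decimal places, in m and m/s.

x = 0.7361, ẋ = 0.6691

phase 1: p=-0.1616, T=0.290, ωT=1.200977, cosh=1.812131, sinh=1.511231; start (x,ẋ)=(0.023000, -0.209900) → end (x,ẋ)=(0.096323, 0.774946)
phase 2: p=0.2011, T=0.407, ωT=1.685509, cosh=2.790273, sinh=2.604923; start (x,ẋ)=(0.096323, 0.774946) → end (x,ẋ)=(0.396194, 1.032004)
phase 3: p=0.6191, T=0.570, ωT=2.360541, cosh=5.345526, sinh=5.251157; start (x,ẋ)=(0.396194, 1.032004) → end (x,ẋ)=(0.736127, 0.669146)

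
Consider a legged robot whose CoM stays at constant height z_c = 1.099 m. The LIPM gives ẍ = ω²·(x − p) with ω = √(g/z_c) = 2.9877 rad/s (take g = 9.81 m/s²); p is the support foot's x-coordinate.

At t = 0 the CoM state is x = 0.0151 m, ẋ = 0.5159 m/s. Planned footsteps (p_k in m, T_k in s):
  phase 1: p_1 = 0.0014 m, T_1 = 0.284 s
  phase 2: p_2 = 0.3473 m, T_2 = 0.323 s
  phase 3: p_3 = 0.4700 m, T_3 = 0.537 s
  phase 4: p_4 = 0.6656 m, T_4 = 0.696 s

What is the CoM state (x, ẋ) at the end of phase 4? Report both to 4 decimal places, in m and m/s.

x = 2.1007, ẋ = 4.3816

phase 1: p=0.0014, T=0.284, ωT=0.848507, cosh=1.382105, sinh=0.954051; start (x,ẋ)=(0.015100, 0.515900) → end (x,ẋ)=(0.185075, 0.752079)
phase 2: p=0.3473, T=0.323, ωT=0.965027, cosh=1.502916, sinh=1.121943; start (x,ẋ)=(0.185075, 0.752079) → end (x,ẋ)=(0.385911, 0.586529)
phase 3: p=0.4700, T=0.537, ωT=1.604395, cosh=2.587930, sinh=2.386919; start (x,ẋ)=(0.385911, 0.586529) → end (x,ẋ)=(0.720970, 0.918223)
phase 4: p=0.6656, T=0.696, ωT=2.079439, cosh=4.062491, sinh=3.937490; start (x,ẋ)=(0.720970, 0.918223) → end (x,ẋ)=(2.100666, 4.381646)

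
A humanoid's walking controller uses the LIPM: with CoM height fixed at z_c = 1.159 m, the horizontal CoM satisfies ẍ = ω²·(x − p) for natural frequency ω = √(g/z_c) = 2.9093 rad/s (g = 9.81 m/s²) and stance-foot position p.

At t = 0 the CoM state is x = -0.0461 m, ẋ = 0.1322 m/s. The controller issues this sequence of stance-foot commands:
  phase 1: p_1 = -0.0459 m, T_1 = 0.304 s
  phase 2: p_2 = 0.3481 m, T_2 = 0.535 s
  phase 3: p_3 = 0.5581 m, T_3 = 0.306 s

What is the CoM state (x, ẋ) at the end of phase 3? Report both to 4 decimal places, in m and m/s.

x = -1.4014, ẋ = -5.3459

phase 1: p=-0.0459, T=0.304, ωT=0.884427, cosh=1.417274, sinh=1.004323; start (x,ẋ)=(-0.046100, 0.132200) → end (x,ẋ)=(-0.000547, 0.186779)
phase 2: p=0.3481, T=0.535, ωT=1.556476, cosh=2.476478, sinh=2.265600; start (x,ẋ)=(-0.000547, 0.186779) → end (x,ẋ)=(-0.369862, -1.835483)
phase 3: p=0.5581, T=0.306, ωT=0.890246, cosh=1.423142, sinh=1.012587; start (x,ẋ)=(-0.369862, -1.835483) → end (x,ẋ)=(-1.401365, -5.345853)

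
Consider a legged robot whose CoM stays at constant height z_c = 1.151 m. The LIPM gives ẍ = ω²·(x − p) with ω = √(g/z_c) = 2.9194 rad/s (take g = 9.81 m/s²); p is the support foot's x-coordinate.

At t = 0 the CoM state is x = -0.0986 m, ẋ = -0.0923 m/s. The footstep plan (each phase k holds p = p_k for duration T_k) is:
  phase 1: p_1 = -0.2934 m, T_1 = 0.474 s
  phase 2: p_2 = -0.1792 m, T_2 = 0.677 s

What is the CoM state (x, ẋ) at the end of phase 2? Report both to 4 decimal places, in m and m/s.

x = 1.7542, ẋ = 5.6677

phase 1: p=-0.2934, T=0.474, ωT=1.383796, cosh=2.120321, sinh=1.869696; start (x,ẋ)=(-0.098600, -0.092300) → end (x,ẋ)=(0.060526, 0.867589)
phase 2: p=-0.1792, T=0.677, ωT=1.976434, cosh=3.677761, sinh=3.539199; start (x,ẋ)=(0.060526, 0.867589) → end (x,ẋ)=(1.754236, 5.667716)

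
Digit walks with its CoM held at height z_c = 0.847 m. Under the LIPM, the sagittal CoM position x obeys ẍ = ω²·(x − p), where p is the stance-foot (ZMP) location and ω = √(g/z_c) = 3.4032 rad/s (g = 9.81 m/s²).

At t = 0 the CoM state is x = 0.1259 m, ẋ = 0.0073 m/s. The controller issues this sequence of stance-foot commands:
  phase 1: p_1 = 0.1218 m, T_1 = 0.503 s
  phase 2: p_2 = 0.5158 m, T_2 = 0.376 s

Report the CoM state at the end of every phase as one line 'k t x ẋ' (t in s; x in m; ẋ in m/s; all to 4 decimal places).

1 0.5030 0.1393 0.0583
2 0.8790 -0.1850 -2.0124

phase 1: p=0.1218, T=0.503, ωT=1.711810, cosh=2.859757, sinh=2.679218; start (x,ẋ)=(0.125900, 0.007300) → end (x,ẋ)=(0.139272, 0.058260)
phase 2: p=0.5158, T=0.376, ωT=1.279603, cosh=1.936680, sinh=1.658533; start (x,ẋ)=(0.139272, 0.058260) → end (x,ẋ)=(-0.185022, -2.012413)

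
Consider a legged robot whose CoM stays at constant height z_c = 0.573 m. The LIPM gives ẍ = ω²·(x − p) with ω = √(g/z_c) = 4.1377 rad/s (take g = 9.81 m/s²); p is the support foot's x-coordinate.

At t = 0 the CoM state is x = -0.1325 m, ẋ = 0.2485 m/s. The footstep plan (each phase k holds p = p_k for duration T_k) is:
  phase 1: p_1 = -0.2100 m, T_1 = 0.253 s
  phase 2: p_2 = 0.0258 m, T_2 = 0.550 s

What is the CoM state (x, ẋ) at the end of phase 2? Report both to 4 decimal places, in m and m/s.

phase 1: p=-0.2100, T=0.253, ωT=1.046838, cosh=1.599838, sinh=1.248792; start (x,ẋ)=(-0.132500, 0.248500) → end (x,ẋ)=(-0.011013, 0.798012)
phase 2: p=0.0258, T=0.550, ωT=2.275735, cosh=4.918897, sinh=4.816175; start (x,ẋ)=(-0.011013, 0.798012) → end (x,ẋ)=(0.773585, 3.191729)

x = 0.7736, ẋ = 3.1917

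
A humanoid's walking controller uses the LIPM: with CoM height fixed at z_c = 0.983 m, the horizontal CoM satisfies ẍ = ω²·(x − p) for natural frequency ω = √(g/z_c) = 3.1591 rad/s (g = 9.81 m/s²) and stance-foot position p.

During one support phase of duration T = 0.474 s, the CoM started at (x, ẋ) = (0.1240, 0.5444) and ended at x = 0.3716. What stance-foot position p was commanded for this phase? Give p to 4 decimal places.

p = 0.2118

ωT = 3.1591·0.474 = 1.497413; cosh(ωT) = 2.346910, sinh(ωT) = 2.123202
x(T) = p + (x₀−p)·cosh(ωT) + (ẋ₀/ω)·sinh(ωT) ⇒ p·(1 − cosh) = x(T) − x₀·cosh − (ẋ₀/ω)·sinh
numerator   = 0.3716 − (0.1240)·2.346910 − (0.5444/3.1591)·2.123202 = -0.285303
denominator = 1 − 2.346910 = -1.346910
p = -0.285303 / -1.346910 = 0.2118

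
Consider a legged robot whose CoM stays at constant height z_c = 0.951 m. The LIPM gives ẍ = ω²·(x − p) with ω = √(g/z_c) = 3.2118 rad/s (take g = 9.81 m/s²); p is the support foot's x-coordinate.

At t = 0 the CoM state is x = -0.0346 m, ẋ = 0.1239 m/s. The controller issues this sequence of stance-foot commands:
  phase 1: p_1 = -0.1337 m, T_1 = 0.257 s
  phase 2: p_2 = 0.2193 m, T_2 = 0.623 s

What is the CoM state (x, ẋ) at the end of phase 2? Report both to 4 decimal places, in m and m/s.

x = 0.0541, ẋ = -0.3888

phase 1: p=-0.1337, T=0.257, ωT=0.825433, cosh=1.360457, sinh=0.922411; start (x,ẋ)=(-0.034600, 0.123900) → end (x,ẋ)=(0.036705, 0.462154)
phase 2: p=0.2193, T=0.623, ωT=2.000951, cosh=3.765648, sinh=3.630441; start (x,ẋ)=(0.036705, 0.462154) → end (x,ẋ)=(0.054104, -0.388797)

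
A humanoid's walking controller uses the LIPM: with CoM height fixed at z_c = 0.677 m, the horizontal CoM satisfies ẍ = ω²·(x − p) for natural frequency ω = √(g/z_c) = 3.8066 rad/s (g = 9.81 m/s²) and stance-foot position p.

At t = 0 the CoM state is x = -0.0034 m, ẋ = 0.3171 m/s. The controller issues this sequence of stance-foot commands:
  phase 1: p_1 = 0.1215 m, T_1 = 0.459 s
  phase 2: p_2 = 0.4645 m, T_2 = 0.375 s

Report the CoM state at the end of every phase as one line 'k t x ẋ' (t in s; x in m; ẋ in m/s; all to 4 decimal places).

phase 1: p=0.1215, T=0.459, ωT=1.747229, cosh=2.956469, sinh=2.782212; start (x,ẋ)=(-0.003400, 0.317100) → end (x,ẋ)=(-0.015997, -0.385291)
phase 2: p=0.4645, T=0.375, ωT=1.427475, cosh=2.204038, sinh=1.964124; start (x,ẋ)=(-0.015997, -0.385291) → end (x,ẋ)=(-0.793336, -4.441697)

1 0.4590 -0.0160 -0.3853
2 0.8340 -0.7933 -4.4417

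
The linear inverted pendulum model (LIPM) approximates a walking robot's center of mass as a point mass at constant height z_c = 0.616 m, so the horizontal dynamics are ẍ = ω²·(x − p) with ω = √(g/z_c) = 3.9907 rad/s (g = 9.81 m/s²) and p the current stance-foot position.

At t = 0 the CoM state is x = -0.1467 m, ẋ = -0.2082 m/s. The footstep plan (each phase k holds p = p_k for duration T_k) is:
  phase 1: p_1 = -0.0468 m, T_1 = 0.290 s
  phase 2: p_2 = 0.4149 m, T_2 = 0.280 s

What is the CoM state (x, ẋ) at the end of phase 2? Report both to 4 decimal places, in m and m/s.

phase 1: p=-0.0468, T=0.290, ωT=1.157303, cosh=1.747837, sinh=1.433504; start (x,ẋ)=(-0.146700, -0.208200) → end (x,ẋ)=(-0.296197, -0.935396)
phase 2: p=0.4149, T=0.280, ωT=1.117396, cosh=1.692007, sinh=1.364877; start (x,ẋ)=(-0.296197, -0.935396) → end (x,ẋ)=(-1.108200, -5.455908)

x = -1.1082, ẋ = -5.4559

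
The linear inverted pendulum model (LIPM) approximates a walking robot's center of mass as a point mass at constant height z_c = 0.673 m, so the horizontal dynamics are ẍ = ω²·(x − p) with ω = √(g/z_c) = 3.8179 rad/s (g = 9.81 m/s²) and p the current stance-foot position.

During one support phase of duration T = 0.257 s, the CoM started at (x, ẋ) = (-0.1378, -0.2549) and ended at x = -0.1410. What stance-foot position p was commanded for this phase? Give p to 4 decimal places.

ωT = 3.8179·0.257 = 0.981200; cosh(ωT) = 1.521259, sinh(ωT) = 1.146398
x(T) = p + (x₀−p)·cosh(ωT) + (ẋ₀/ω)·sinh(ωT) ⇒ p·(1 − cosh) = x(T) − x₀·cosh − (ẋ₀/ω)·sinh
numerator   = -0.1410 − (-0.1378)·1.521259 − (-0.2549/3.8179)·1.146398 = 0.145168
denominator = 1 − 1.521259 = -0.521259
p = 0.145168 / -0.521259 = -0.2785

p = -0.2785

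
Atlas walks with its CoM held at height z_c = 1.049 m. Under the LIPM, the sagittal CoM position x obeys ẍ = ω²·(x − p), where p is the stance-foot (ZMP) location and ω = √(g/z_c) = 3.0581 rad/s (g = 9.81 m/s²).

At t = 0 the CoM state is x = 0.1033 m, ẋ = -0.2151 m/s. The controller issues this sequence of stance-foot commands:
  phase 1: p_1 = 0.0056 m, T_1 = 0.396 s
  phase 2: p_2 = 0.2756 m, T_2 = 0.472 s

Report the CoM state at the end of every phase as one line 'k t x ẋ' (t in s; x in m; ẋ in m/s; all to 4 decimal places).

phase 1: p=0.0056, T=0.396, ωT=1.211008, cosh=1.827381, sinh=1.529484; start (x,ẋ)=(0.103300, -0.215100) → end (x,ẋ)=(0.076555, 0.063904)
phase 2: p=0.2756, T=0.472, ωT=1.443423, cosh=2.235643, sinh=1.999525; start (x,ẋ)=(0.076555, 0.063904) → end (x,ẋ)=(-0.127611, -1.074246)

1 0.3960 0.0766 0.0639
2 0.8680 -0.1276 -1.0742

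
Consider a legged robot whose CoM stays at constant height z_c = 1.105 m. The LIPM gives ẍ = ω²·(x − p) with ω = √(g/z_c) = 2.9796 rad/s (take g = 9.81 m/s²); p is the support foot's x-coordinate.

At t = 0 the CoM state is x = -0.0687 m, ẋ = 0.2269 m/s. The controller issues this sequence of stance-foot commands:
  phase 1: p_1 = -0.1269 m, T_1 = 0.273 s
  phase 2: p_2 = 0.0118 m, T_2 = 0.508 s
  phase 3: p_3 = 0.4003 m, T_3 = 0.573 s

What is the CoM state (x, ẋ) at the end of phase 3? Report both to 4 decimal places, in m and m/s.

x = 1.3496, ẋ = 3.0560

phase 1: p=-0.1269, T=0.273, ωT=0.813431, cosh=1.349484, sinh=0.906149; start (x,ẋ)=(-0.068700, 0.226900) → end (x,ẋ)=(0.020644, 0.463336)
phase 2: p=0.0118, T=0.508, ωT=1.513637, cosh=2.381666, sinh=2.161558; start (x,ẋ)=(0.020644, 0.463336) → end (x,ẋ)=(0.368992, 1.160473)
phase 3: p=0.4003, T=0.573, ωT=1.707311, cosh=2.847733, sinh=2.666380; start (x,ẋ)=(0.368992, 1.160473) → end (x,ẋ)=(1.349626, 3.055985)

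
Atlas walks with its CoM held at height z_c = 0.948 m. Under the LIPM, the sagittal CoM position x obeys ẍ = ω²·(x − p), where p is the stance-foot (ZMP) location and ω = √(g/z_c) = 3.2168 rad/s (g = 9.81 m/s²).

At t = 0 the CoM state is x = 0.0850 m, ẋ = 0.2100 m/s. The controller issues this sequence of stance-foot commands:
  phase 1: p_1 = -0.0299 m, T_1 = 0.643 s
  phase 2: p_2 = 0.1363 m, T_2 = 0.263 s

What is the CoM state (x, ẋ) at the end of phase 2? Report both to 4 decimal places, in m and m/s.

phase 1: p=-0.0299, T=0.643, ωT=2.068402, cosh=4.019280, sinh=3.892892; start (x,ẋ)=(0.085000, 0.210000) → end (x,ẋ)=(0.686052, 2.282902)
phase 2: p=0.1363, T=0.263, ωT=0.846018, cosh=1.379735, sinh=0.950615; start (x,ẋ)=(0.686052, 2.282902) → end (x,ẋ)=(1.569446, 4.830908)

x = 1.5694, ẋ = 4.8309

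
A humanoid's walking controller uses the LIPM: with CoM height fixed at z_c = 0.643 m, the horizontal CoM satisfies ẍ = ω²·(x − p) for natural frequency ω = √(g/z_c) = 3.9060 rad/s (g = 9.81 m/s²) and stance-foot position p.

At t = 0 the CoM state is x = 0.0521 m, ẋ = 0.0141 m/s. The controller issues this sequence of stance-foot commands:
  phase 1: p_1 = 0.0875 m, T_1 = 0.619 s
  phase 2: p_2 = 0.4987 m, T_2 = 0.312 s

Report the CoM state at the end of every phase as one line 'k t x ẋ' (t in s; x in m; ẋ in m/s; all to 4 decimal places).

1 0.6190 -0.0926 -0.6899
2 0.9310 -0.8614 -4.8338

phase 1: p=0.0875, T=0.619, ωT=2.417814, cosh=5.655209, sinh=5.566093; start (x,ẋ)=(0.052100, 0.014100) → end (x,ẋ)=(-0.092602, -0.689899)
phase 2: p=0.4987, T=0.312, ωT=1.218672, cosh=1.839158, sinh=1.543535; start (x,ẋ)=(-0.092602, -0.689899) → end (x,ẋ)=(-0.861424, -4.833819)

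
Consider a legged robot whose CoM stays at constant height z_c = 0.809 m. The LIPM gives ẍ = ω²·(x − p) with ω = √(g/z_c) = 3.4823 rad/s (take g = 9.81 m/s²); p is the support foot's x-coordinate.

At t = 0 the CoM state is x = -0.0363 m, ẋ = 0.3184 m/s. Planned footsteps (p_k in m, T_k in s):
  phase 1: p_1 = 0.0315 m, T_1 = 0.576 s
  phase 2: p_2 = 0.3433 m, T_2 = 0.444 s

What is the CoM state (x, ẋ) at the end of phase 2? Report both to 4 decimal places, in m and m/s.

phase 1: p=0.0315, T=0.576, ωT=2.005805, cosh=3.783312, sinh=3.648760; start (x,ẋ)=(-0.036300, 0.318400) → end (x,ẋ)=(0.108612, 0.343135)
phase 2: p=0.3433, T=0.444, ωT=1.546141, cosh=2.453197, sinh=2.240128; start (x,ẋ)=(0.108612, 0.343135) → end (x,ẋ)=(-0.011702, -0.988981)

x = -0.0117, ẋ = -0.9890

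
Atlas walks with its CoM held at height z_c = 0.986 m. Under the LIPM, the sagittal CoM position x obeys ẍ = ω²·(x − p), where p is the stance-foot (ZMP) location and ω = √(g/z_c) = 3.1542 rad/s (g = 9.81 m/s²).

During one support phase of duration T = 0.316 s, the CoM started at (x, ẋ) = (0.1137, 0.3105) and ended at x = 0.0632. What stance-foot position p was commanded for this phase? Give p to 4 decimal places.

ωT = 3.1542·0.316 = 0.996727; cosh(ωT) = 1.539243, sinh(ωT) = 1.170157
x(T) = p + (x₀−p)·cosh(ωT) + (ẋ₀/ω)·sinh(ωT) ⇒ p·(1 − cosh) = x(T) − x₀·cosh − (ẋ₀/ω)·sinh
numerator   = 0.0632 − (0.1137)·1.539243 − (0.3105/3.1542)·1.170157 = -0.227002
denominator = 1 − 1.539243 = -0.539243
p = -0.227002 / -0.539243 = 0.4210

p = 0.4210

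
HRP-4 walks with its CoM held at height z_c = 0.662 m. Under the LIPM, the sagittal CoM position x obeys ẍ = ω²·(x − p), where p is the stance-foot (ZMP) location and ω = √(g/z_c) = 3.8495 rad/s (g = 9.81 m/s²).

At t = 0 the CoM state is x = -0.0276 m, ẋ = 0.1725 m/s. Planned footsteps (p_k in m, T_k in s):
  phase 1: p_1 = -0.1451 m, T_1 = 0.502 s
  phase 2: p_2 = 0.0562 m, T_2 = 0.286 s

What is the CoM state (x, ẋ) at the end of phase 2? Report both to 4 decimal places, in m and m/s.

x = 1.4072, ẋ = 5.4451

phase 1: p=-0.1451, T=0.502, ωT=1.932449, cosh=3.525598, sinh=3.380805; start (x,ẋ)=(-0.027600, 0.172500) → end (x,ẋ)=(0.420655, 2.137359)
phase 2: p=0.0562, T=0.286, ωT=1.100957, cosh=1.669798, sinh=1.337245; start (x,ẋ)=(0.420655, 2.137359) → end (x,ẋ)=(1.407245, 5.445071)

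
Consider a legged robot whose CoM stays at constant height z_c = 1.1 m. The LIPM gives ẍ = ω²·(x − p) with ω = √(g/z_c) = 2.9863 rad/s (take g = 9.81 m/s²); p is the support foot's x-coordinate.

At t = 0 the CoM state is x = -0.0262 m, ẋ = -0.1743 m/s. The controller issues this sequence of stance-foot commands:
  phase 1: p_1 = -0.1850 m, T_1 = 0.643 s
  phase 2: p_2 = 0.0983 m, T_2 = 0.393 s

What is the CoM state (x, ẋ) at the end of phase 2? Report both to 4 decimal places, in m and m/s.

x = 0.7092, ẋ = 2.0565

phase 1: p=-0.1850, T=0.643, ωT=1.920191, cosh=3.484420, sinh=3.337841; start (x,ẋ)=(-0.026200, -0.174300) → end (x,ẋ)=(0.173508, 0.975551)
phase 2: p=0.0983, T=0.393, ωT=1.173616, cosh=1.771455, sinh=1.462209; start (x,ẋ)=(0.173508, 0.975551) → end (x,ẋ)=(0.709195, 2.056547)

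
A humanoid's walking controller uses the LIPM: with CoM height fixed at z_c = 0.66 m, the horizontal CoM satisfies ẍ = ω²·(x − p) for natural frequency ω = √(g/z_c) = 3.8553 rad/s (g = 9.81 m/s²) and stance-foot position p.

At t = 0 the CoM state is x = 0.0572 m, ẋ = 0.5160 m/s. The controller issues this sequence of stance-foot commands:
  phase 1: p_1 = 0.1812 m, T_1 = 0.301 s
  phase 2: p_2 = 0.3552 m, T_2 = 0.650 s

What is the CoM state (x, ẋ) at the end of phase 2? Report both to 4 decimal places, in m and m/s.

phase 1: p=0.1812, T=0.301, ωT=1.160445, cosh=1.752350, sinh=1.439004; start (x,ẋ)=(0.057200, 0.516000) → end (x,ẋ)=(0.156507, 0.216287)
phase 2: p=0.3552, T=0.650, ωT=2.505945, cosh=6.168367, sinh=6.086768; start (x,ẋ)=(0.156507, 0.216287) → end (x,ẋ)=(-0.528935, -3.328450)

x = -0.5289, ẋ = -3.3285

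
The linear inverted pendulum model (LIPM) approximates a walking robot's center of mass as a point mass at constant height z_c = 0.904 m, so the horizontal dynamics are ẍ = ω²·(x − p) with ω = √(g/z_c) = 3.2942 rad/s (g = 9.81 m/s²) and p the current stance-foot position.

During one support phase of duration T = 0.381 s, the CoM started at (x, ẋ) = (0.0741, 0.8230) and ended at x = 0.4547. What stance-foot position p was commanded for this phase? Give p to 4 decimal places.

p = 0.0987

ωT = 3.2942·0.381 = 1.255090; cosh(ωT) = 1.896602, sinh(ωT) = 1.611552
x(T) = p + (x₀−p)·cosh(ωT) + (ẋ₀/ω)·sinh(ωT) ⇒ p·(1 − cosh) = x(T) − x₀·cosh − (ẋ₀/ω)·sinh
numerator   = 0.4547 − (0.0741)·1.896602 − (0.8230/3.2942)·1.611552 = -0.088457
denominator = 1 − 1.896602 = -0.896602
p = -0.088457 / -0.896602 = 0.0987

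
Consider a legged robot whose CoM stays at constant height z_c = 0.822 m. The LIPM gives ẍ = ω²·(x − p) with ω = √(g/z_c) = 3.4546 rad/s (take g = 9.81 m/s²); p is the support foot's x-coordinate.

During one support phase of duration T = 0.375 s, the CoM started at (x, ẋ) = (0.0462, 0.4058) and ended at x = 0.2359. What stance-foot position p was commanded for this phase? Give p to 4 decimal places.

p = 0.0553

ωT = 3.4546·0.375 = 1.295475; cosh(ωT) = 1.963249, sinh(ωT) = 1.689481
x(T) = p + (x₀−p)·cosh(ωT) + (ẋ₀/ω)·sinh(ωT) ⇒ p·(1 − cosh) = x(T) − x₀·cosh − (ẋ₀/ω)·sinh
numerator   = 0.2359 − (0.0462)·1.963249 − (0.4058/3.4546)·1.689481 = -0.053260
denominator = 1 − 1.963249 = -0.963249
p = -0.053260 / -0.963249 = 0.0553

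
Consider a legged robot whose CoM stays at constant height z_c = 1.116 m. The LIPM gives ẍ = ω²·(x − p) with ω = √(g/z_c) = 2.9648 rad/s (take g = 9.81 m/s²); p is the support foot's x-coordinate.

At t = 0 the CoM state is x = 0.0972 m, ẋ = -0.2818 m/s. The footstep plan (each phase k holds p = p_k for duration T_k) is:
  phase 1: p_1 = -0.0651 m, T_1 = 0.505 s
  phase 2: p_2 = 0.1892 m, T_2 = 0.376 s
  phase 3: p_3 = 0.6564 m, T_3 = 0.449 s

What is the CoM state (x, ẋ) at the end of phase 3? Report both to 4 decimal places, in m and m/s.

phase 1: p=-0.0651, T=0.505, ωT=1.497224, cosh=2.346508, sinh=2.122757; start (x,ẋ)=(0.097200, -0.281800) → end (x,ẋ)=(0.113973, 0.360197)
phase 2: p=0.1892, T=0.376, ωT=1.114765, cosh=1.688422, sinh=1.360429; start (x,ẋ)=(0.113973, 0.360197) → end (x,ẋ)=(0.227466, 0.304745)
phase 3: p=0.6564, T=0.449, ωT=1.331195, cosh=2.024863, sinh=1.760702; start (x,ẋ)=(0.227466, 0.304745) → end (x,ẋ)=(-0.031155, -1.622025)

x = -0.0312, ẋ = -1.6220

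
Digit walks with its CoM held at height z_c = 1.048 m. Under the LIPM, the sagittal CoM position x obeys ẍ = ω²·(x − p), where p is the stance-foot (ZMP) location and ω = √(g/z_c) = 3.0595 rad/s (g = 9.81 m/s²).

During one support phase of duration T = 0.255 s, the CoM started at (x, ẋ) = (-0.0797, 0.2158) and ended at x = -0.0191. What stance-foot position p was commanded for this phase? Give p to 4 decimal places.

p = -0.0791

ωT = 3.0595·0.255 = 0.780172; cosh(ωT) = 1.320088, sinh(ωT) = 0.861761
x(T) = p + (x₀−p)·cosh(ωT) + (ẋ₀/ω)·sinh(ωT) ⇒ p·(1 − cosh) = x(T) − x₀·cosh − (ẋ₀/ω)·sinh
numerator   = -0.0191 − (-0.0797)·1.320088 − (0.2158/3.0595)·0.861761 = 0.025327
denominator = 1 − 1.320088 = -0.320088
p = 0.025327 / -0.320088 = -0.0791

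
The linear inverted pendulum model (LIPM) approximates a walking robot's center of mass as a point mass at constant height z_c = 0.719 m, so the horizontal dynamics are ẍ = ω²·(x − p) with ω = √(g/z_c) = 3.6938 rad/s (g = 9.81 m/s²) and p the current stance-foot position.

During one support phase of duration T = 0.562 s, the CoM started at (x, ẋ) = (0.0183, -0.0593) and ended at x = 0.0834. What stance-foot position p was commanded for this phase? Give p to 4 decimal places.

p = -0.0237

ωT = 3.6938·0.562 = 2.075916; cosh(ωT) = 4.048642, sinh(ωT) = 3.923200
x(T) = p + (x₀−p)·cosh(ωT) + (ẋ₀/ω)·sinh(ωT) ⇒ p·(1 − cosh) = x(T) − x₀·cosh − (ẋ₀/ω)·sinh
numerator   = 0.0834 − (0.0183)·4.048642 − (-0.0593/3.6938)·3.923200 = 0.072293
denominator = 1 − 4.048642 = -3.048642
p = 0.072293 / -3.048642 = -0.0237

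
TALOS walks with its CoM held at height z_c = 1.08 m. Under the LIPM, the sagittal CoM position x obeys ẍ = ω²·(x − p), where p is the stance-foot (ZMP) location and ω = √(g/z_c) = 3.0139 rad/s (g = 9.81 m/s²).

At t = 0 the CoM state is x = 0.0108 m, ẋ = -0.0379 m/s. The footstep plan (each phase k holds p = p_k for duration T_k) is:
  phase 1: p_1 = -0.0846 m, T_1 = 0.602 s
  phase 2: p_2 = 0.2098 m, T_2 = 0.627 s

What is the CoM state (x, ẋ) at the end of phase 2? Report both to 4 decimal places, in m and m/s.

phase 1: p=-0.0846, T=0.602, ωT=1.814368, cosh=3.150068, sinh=2.987127; start (x,ẋ)=(0.010800, -0.037900) → end (x,ẋ)=(0.178353, 0.739489)
phase 2: p=0.2098, T=0.627, ωT=1.889715, cosh=3.384300, sinh=3.233185; start (x,ẋ)=(0.178353, 0.739489) → end (x,ẋ)=(0.896667, 2.196220)

x = 0.8967, ẋ = 2.1962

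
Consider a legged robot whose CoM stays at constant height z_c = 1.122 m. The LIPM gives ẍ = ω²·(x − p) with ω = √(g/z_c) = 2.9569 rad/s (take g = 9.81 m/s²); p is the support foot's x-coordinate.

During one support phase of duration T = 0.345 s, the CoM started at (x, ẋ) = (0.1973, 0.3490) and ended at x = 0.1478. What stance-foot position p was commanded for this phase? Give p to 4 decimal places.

ωT = 2.9569·0.345 = 1.020131; cosh(ωT) = 1.567052, sinh(ωT) = 1.206504
x(T) = p + (x₀−p)·cosh(ωT) + (ẋ₀/ω)·sinh(ωT) ⇒ p·(1 − cosh) = x(T) − x₀·cosh − (ẋ₀/ω)·sinh
numerator   = 0.1478 − (0.1973)·1.567052 − (0.3490/2.9569)·1.206504 = -0.303782
denominator = 1 − 1.567052 = -0.567052
p = -0.303782 / -0.567052 = 0.5357

p = 0.5357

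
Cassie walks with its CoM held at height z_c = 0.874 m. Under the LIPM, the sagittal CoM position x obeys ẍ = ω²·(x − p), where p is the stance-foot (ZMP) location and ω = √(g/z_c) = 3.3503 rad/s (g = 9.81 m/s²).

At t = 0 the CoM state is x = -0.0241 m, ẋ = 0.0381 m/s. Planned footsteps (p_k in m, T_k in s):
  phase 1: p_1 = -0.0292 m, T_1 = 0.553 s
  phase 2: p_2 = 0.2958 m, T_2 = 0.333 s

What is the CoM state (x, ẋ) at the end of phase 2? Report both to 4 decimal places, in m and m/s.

x = -0.0932, ẋ = -0.9454

phase 1: p=-0.0292, T=0.553, ωT=1.852716, cosh=3.266963, sinh=3.110152; start (x,ẋ)=(-0.024100, 0.038100) → end (x,ẋ)=(0.022831, 0.177613)
phase 2: p=0.2958, T=0.333, ωT=1.115650, cosh=1.689626, sinh=1.361924; start (x,ẋ)=(0.022831, 0.177613) → end (x,ẋ)=(-0.093215, -0.945420)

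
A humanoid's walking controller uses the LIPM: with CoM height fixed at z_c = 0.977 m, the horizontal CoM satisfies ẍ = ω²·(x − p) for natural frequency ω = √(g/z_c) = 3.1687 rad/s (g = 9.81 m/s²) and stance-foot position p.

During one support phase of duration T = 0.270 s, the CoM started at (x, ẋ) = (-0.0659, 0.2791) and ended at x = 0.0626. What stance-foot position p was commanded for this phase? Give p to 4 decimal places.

ωT = 3.1687·0.270 = 0.855549; cosh(ωT) = 1.388858, sinh(ωT) = 0.963808
x(T) = p + (x₀−p)·cosh(ωT) + (ẋ₀/ω)·sinh(ωT) ⇒ p·(1 − cosh) = x(T) − x₀·cosh − (ẋ₀/ω)·sinh
numerator   = 0.0626 − (-0.0659)·1.388858 − (0.2791/3.1687)·0.963808 = 0.069233
denominator = 1 − 1.388858 = -0.388858
p = 0.069233 / -0.388858 = -0.1780

p = -0.1780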